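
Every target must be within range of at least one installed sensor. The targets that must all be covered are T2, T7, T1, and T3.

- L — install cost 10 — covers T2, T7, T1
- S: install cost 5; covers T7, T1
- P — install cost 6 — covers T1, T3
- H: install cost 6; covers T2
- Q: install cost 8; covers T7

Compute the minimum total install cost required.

16

Choose L and P: together they cover T2, T7, T1, T3 — every target.
Total install cost: 10 + 6 = 16.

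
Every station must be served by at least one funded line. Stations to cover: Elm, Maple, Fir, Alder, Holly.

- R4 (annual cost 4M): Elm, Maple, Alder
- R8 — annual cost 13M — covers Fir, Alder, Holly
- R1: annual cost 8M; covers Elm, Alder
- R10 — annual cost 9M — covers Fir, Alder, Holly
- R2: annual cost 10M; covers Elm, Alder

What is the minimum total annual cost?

This is an integer covering problem.
Choose R4 and R10: together they cover Elm, Maple, Fir, Alder, Holly — every station.
Total annual cost: 4 + 9 = 13.
No cover costs less than 13.

13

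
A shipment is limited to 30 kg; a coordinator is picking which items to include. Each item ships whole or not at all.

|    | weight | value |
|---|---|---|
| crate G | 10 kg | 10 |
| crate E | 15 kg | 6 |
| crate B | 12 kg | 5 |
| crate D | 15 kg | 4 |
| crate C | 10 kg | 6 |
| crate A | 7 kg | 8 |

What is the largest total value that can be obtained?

Allowing fractional choices, the relaxed optimum would be about 25.2, but items are indivisible.
crate G + crate C + crate A: weight 10 + 10 + 7 = 27 ≤ 30, value 10 + 6 + 8 = 24.
crate G + crate B + crate A: weight 10 + 12 + 7 = 29 ≤ 30, value 10 + 5 + 8 = 23.
Best is crate G, crate C, and crate A with total value 24.

24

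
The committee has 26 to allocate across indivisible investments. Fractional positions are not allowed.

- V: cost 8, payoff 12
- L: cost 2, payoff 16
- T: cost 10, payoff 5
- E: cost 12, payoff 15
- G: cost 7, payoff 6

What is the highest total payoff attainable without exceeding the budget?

43

L + T + E: cost 2 + 10 + 12 = 24 ≤ 26, payoff 16 + 5 + 15 = 36.
V + L + E: cost 8 + 2 + 12 = 22 ≤ 26, payoff 12 + 16 + 15 = 43.
L + E + G: cost 2 + 12 + 7 = 21 ≤ 26, payoff 16 + 15 + 6 = 37.
Best is V, L, and E with total payoff 43.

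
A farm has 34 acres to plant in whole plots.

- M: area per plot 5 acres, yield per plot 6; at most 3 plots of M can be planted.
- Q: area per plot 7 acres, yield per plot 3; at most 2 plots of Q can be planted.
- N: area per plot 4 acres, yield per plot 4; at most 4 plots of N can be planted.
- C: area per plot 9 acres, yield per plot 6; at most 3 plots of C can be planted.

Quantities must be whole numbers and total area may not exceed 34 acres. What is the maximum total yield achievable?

34

Take 3×M and 4×N: area 31 ≤ 34, yield 3·6 + 4·4 = 34.
M has the best ratio (6/5) and is taken to its limit of 3; remaining capacity is filled optimally with the others.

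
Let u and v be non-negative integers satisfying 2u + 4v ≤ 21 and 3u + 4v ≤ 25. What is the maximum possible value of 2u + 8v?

40

(u,v)=(0,5): 2·0+4·5=20≤21, 3·0+4·5=20≤25, objective 40.
(u,v)=(1,4): 2·1+4·4=18≤21, 3·1+4·4=19≤25, objective 34.
(u,v)=(0,4): 2·0+4·4=16≤21, 3·0+4·4=16≤25, objective 32.
No feasible integer point exceeds 40.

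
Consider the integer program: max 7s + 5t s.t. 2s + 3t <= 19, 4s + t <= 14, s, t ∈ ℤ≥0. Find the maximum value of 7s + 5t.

39

The continuous relaxation peaks at (2.3, 4.8) with value 40.10; rounding to a feasible lattice point costs some objective.
(s,t)=(2,5): 2·2+3·5=19≤19, 4·2+1·5=13≤14, objective 39.
(s,t)=(2,4): 2·2+3·4=16≤19, 4·2+1·4=12≤14, objective 34.
(s,t)=(1,5): 2·1+3·5=17≤19, 4·1+1·5=9≤14, objective 32.
No feasible integer point exceeds 39.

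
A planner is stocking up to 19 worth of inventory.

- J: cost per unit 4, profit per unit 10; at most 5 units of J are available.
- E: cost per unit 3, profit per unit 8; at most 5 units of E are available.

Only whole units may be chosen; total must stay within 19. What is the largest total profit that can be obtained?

1×J and 5×E: cost 19 ≤ 19, profit 1·10 + 5·8 = 50.
4×J and 1×E: cost 19 ≤ 19, profit 4·10 + 1·8 = 48.
Best is 50.

50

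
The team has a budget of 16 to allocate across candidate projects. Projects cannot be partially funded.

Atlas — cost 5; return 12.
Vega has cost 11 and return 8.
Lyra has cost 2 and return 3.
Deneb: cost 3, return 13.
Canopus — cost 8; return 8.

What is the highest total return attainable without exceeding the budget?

33

Treat it as a binary knapsack problem.
Atlas + Lyra + Deneb: cost 5 + 2 + 3 = 10 ≤ 16, return 12 + 3 + 13 = 28.
Atlas + Deneb + Canopus: cost 5 + 3 + 8 = 16 ≤ 16, return 12 + 13 + 8 = 33.
Atlas + Deneb: cost 5 + 3 = 8 ≤ 16, return 12 + 13 = 25.
Best is Atlas, Deneb, and Canopus with total return 33.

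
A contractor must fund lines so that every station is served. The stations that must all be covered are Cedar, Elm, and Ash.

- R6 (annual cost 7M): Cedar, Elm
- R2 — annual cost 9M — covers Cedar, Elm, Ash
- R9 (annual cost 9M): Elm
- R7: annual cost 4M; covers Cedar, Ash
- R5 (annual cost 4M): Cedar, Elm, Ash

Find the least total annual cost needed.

4

This is an integer covering problem.
R5 alone covers Cedar, Elm, Ash — every station.
Total annual cost: 4.
No cover costs less than 4.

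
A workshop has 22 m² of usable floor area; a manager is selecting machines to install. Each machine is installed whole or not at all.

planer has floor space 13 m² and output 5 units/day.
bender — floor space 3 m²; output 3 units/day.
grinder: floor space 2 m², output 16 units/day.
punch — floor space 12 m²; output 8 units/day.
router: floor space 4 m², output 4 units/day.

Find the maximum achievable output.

31

Allowing fractional choices, the relaxed optimum would be about 31.4, but machines are indivisible.
planer + bender + grinder + router: floor space 13 + 3 + 2 + 4 = 22 ≤ 22, output 5 + 3 + 16 + 4 = 28.
grinder + punch + router: floor space 2 + 12 + 4 = 18 ≤ 22, output 16 + 8 + 4 = 28.
bender + grinder + punch + router: floor space 3 + 2 + 12 + 4 = 21 ≤ 22, output 3 + 16 + 8 + 4 = 31.
Best is bender, grinder, punch, and router with total output 31.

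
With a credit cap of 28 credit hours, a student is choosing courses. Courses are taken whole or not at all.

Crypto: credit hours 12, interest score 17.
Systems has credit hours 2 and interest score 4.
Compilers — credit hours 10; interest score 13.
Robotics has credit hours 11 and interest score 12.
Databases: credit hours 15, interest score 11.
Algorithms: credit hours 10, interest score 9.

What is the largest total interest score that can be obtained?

Crypto + Systems + Robotics: credit hours 12 + 2 + 11 = 25 ≤ 28, interest score 17 + 4 + 12 = 33.
Crypto + Systems + Compilers: credit hours 12 + 2 + 10 = 24 ≤ 28, interest score 17 + 4 + 13 = 34.
Best is Crypto, Systems, and Compilers with total interest score 34.

34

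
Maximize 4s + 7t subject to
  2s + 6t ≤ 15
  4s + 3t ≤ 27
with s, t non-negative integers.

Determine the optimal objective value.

Relaxing integrality, the LP optimum is 28.33 at (s,t) = (6.5, 0.333), which is not an integer point.
(s,t)=(6,0): 2·6+6·0=12≤15, 4·6+3·0=24≤27, objective 24.
(s,t)=(5,0): 2·5+6·0=10≤15, 4·5+3·0=20≤27, objective 20.
Maximum is 24 at (s,t)=(6,0).

24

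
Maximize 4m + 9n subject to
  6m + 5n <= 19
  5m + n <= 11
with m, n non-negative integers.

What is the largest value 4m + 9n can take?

27

(m,n)=(0,3): 6·0+5·3=15≤19, 5·0+1·3=3≤11, objective 27.
(m,n)=(1,2): 6·1+5·2=16≤19, 5·1+1·2=7≤11, objective 22.
(m,n)=(0,2): 6·0+5·2=10≤19, 5·0+1·2=2≤11, objective 18.
No feasible integer point exceeds 27.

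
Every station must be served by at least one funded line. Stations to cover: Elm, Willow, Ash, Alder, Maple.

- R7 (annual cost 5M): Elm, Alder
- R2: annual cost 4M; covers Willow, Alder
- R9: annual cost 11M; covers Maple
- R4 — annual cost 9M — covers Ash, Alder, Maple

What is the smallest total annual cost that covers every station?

Choose R7, R2, and R4: together they cover Elm, Willow, Ash, Alder, Maple — every station.
Total annual cost: 5 + 4 + 9 = 18.
No cover costs less than 18.

18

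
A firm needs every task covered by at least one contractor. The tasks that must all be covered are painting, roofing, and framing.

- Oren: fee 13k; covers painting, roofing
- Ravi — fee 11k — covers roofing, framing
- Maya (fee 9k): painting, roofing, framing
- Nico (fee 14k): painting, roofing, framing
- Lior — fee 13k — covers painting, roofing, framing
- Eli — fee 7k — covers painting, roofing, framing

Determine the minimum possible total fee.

7

Eli alone covers painting, roofing, framing — every task.
Total fee: 7.
No cover costs less than 7.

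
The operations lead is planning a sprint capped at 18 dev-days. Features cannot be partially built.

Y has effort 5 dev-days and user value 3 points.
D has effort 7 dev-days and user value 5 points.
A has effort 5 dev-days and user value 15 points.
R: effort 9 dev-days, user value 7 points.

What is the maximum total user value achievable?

Allowing fractional choices, the relaxed optimum would be about 24.9, but features are indivisible.
A + R: effort 5 + 9 = 14 ≤ 18, user value 15 + 7 = 22.
Y + D + A: effort 5 + 7 + 5 = 17 ≤ 18, user value 3 + 5 + 15 = 23.
Best is Y, D, and A with total user value 23.

23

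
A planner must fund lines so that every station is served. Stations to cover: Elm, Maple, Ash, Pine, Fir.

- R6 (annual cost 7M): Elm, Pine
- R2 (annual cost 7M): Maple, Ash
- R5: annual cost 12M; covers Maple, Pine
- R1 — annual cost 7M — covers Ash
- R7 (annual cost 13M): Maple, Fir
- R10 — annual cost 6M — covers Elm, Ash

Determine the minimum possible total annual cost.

The greedy cost-per-new-station heuristic would pick R10, R5, and R7 for 31, but a cheaper cover exists.
Choose R6, R7, and R10: together they cover Elm, Maple, Ash, Pine, Fir — every station.
Total annual cost: 7 + 13 + 6 = 26.
No cover costs less than 26.

26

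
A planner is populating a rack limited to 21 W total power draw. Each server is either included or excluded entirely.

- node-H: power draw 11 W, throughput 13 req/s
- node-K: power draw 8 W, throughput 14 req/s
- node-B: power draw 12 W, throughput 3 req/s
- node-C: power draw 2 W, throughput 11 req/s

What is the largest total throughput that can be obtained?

node-H + node-K: power draw 11 + 8 = 19 ≤ 21, throughput 13 + 14 = 27.
node-H + node-K + node-C: power draw 11 + 8 + 2 = 21 ≤ 21, throughput 13 + 14 + 11 = 38.
Best is node-H, node-K, and node-C with total throughput 38.

38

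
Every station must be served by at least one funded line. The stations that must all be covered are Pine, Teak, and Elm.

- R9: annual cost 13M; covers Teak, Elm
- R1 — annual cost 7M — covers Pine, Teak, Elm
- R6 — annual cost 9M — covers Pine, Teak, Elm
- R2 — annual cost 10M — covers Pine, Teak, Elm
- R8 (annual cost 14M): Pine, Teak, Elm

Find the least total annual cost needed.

This is a weighted set-cover instance.
R1 alone covers Pine, Teak, Elm — every station.
Total annual cost: 7.
No cover costs less than 7.

7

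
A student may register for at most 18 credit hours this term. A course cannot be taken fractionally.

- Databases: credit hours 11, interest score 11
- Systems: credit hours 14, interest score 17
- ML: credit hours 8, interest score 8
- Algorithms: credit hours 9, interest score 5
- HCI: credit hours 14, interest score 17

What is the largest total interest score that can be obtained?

17

Allowing fractional choices, the relaxed optimum would be about 21.9, but courses are indivisible.
HCI: credit hours 14 ≤ 18, interest score 17.
Systems: credit hours 14 ≤ 18, interest score 17.
ML + Algorithms: credit hours 8 + 9 = 17 ≤ 18, interest score 8 + 5 = 13.
The maximum interest score is 17; one optimal choice is Systems.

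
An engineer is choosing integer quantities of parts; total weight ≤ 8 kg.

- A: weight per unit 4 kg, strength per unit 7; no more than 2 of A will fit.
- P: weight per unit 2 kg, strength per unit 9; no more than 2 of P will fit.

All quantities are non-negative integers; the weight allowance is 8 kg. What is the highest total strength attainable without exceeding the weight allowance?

25

Take 1×A and 2×P: weight 8 ≤ 8, strength 1·7 + 2·9 = 25.
P has the best ratio (9/2) and is taken to its limit of 2; remaining capacity is filled optimally with the others.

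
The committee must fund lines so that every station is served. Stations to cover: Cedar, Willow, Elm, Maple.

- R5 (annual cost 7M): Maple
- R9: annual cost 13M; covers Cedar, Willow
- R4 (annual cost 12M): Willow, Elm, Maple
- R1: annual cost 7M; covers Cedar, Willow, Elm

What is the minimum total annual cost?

This is a weighted set-cover instance.
Choose R5 and R1: together they cover Cedar, Willow, Elm, Maple — every station.
Total annual cost: 7 + 7 = 14.

14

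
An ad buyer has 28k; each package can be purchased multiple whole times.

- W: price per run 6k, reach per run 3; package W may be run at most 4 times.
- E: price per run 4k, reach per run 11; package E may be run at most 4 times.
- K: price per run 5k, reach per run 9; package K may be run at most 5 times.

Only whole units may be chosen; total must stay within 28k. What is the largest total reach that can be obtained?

This is a bounded integer knapsack.
E has the best ratio (11/4); taking only E gives at most 4×11 = 44 (stopped by the supply cap of 4).
Mixing does better — 4×E and 2×K: price 26 ≤ 28, reach 4·11 + 2·9 = 62.

62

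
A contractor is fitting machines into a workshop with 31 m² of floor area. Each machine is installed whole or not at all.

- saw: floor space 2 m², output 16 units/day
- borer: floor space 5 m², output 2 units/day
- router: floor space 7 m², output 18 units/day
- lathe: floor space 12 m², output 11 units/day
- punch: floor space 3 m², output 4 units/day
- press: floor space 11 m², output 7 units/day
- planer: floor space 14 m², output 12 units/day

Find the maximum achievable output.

52

This is a 0-1 knapsack instance.
Allowing fractional choices, the relaxed optimum would be about 55.0, but machines are indivisible.
saw + borer + router + lathe + punch: floor space 2 + 5 + 7 + 12 + 3 = 29 ≤ 31, output 16 + 2 + 18 + 11 + 4 = 51.
saw + router + punch + planer: floor space 2 + 7 + 3 + 14 = 26 ≤ 31, output 16 + 18 + 4 + 12 = 50.
saw + borer + router + punch + planer: floor space 2 + 5 + 7 + 3 + 14 = 31 ≤ 31, output 16 + 2 + 18 + 4 + 12 = 52.
Best is saw, borer, router, punch, and planer with total output 52.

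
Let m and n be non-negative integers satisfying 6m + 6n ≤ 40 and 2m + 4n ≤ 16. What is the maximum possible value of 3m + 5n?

22

(m,n)=(4,2): 6·4+6·2=36≤40, 2·4+4·2=16≤16, objective 22.
(m,n)=(5,1): 6·5+6·1=36≤40, 2·5+4·1=14≤16, objective 20.
(m,n)=(3,2): 6·3+6·2=30≤40, 2·3+4·2=14≤16, objective 19.
No feasible integer point exceeds 22.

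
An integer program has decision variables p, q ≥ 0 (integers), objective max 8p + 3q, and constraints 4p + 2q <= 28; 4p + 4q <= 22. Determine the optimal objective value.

40

(p,q)=(5,0) is feasible, giving 40.
(p,q)=(4,1) is feasible, giving 35.
(p,q)=(4,0) is feasible, giving 32.
The best lattice point is (5,0), giving 40.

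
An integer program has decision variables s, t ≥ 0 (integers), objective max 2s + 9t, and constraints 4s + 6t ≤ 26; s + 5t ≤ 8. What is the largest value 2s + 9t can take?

15

The continuous relaxation peaks at (5.86, 0.429) with value 15.57; rounding to a feasible lattice point costs some objective.
(s,t)=(3,1): 4·3+6·1=18≤26, 1·3+5·1=8≤8, objective 15.
(s,t)=(2,1): 4·2+6·1=14≤26, 1·2+5·1=7≤8, objective 13.
(s,t)=(6,0): 4·6+6·0=24≤26, 1·6+5·0=6≤8, objective 12.
No feasible integer point exceeds 15.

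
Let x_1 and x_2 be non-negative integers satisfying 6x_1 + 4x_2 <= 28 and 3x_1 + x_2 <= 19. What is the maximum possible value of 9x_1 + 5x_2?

41

The continuous relaxation peaks at (4.67, 0) with value 42.00; rounding to a feasible lattice point costs some objective.
(x_1,x_2)=(4,1): 6·4+4·1=28≤28, 3·4+1·1=13≤19, objective 41.
(x_1,x_2)=(3,2): 6·3+4·2=26≤28, 3·3+1·2=11≤19, objective 37.
(x_1,x_2)=(4,0): 6·4+4·0=24≤28, 3·4+1·0=12≤19, objective 36.
(x_1,x_2)=(3,1): 6·3+4·1=22≤28, 3·3+1·1=10≤19, objective 32.
Maximum is 41 at (x_1,x_2)=(4,1).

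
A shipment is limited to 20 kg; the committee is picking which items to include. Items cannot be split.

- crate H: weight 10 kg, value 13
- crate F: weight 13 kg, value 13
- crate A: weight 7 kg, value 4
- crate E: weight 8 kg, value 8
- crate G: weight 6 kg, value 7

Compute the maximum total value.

21

Treat it as a binary knapsack problem.
crate F + crate G: weight 13 + 6 = 19 ≤ 20, value 13 + 7 = 20.
crate H + crate E: weight 10 + 8 = 18 ≤ 20, value 13 + 8 = 21.
crate H + crate G: weight 10 + 6 = 16 ≤ 20, value 13 + 7 = 20.
Best is crate H and crate E with total value 21.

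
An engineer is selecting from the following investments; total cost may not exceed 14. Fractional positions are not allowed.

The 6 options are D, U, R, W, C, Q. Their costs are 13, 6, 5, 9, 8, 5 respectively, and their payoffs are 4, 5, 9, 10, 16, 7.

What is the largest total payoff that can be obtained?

25

This is a 0-1 knapsack instance.
R + C: cost 5 + 8 = 13 ≤ 14, payoff 9 + 16 = 25.
U + C: cost 6 + 8 = 14 ≤ 14, payoff 5 + 16 = 21.
C + Q: cost 8 + 5 = 13 ≤ 14, payoff 16 + 7 = 23.
Best is R and C with total payoff 25.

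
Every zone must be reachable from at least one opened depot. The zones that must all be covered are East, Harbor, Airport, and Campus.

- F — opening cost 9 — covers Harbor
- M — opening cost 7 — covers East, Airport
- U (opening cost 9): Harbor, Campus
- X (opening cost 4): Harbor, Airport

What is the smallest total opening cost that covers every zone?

16

This is a weighted set-cover instance.
The greedy cost-per-new-zone heuristic would pick X, M, and U for 20, but a cheaper cover exists.
Choose M and U: together they cover East, Harbor, Airport, Campus — every zone.
Total opening cost: 7 + 9 = 16.
No cover costs less than 16.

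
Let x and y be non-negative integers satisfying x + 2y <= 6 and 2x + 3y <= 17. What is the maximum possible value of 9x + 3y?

54

(x,y)=(6,0): 1·6+2·0=6≤6, 2·6+3·0=12≤17, objective 54.
(x,y)=(5,0): 1·5+2·0=5≤6, 2·5+3·0=10≤17, objective 45.
The best lattice point is (6,0), giving 54.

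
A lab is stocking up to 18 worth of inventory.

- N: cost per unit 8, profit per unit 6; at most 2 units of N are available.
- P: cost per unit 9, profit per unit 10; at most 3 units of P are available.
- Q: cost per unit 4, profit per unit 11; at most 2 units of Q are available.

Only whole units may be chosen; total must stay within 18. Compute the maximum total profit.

32

Q has the best ratio (11/4); taking only Q gives at most 2×11 = 22 (stopped by the supply cap of 2).
Mixing does better — 1×P and 2×Q: cost 17 ≤ 18, profit 1·10 + 2·11 = 32.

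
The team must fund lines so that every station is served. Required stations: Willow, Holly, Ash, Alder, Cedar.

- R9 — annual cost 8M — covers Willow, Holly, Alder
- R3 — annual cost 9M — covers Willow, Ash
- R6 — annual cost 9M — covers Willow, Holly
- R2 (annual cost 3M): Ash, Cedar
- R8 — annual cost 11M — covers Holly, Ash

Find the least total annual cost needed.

11

This is an integer covering problem.
Choose R9 and R2: together they cover Willow, Holly, Ash, Alder, Cedar — every station.
Total annual cost: 8 + 3 = 11.
No cover costs less than 11.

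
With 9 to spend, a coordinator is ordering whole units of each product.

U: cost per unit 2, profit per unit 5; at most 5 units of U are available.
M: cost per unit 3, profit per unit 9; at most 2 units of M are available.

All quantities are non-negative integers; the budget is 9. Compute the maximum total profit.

24

M has the best ratio (9/3); taking only M gives at most 2×9 = 18 (stopped by the supply cap of 2).
Mixing does better — 3×U and 1×M: cost 9 ≤ 9, profit 3·5 + 1·9 = 24.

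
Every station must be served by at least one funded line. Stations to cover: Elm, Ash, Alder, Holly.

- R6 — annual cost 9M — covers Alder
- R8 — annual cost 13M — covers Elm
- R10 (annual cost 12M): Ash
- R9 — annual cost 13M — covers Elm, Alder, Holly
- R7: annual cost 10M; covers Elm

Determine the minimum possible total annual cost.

25

This is an integer covering problem.
Choose R10 and R9: together they cover Elm, Ash, Alder, Holly — every station.
Total annual cost: 12 + 13 = 25.
No cover costs less than 25.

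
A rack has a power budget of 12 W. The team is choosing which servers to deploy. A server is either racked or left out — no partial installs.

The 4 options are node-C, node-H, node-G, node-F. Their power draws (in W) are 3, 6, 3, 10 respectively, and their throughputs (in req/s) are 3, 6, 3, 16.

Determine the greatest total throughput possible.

16

Allowing fractional choices, the relaxed optimum would be about 18.0, but servers are indivisible.
node-C + node-H: power draw 3 + 6 = 9 ≤ 12, throughput 3 + 6 = 9.
node-F: power draw 10 ≤ 12, throughput 16.
node-C + node-H + node-G: power draw 3 + 6 + 3 = 12 ≤ 12, throughput 3 + 6 + 3 = 12.
Best is node-F with total throughput 16.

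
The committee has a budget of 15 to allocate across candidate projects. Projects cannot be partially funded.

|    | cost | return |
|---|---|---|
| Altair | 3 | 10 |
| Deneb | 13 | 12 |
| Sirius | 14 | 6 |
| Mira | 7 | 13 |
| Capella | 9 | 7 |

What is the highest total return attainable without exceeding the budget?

23

Altair + Mira: cost 3 + 7 = 10 ≤ 15, return 10 + 13 = 23.
Altair + Capella: cost 3 + 9 = 12 ≤ 15, return 10 + 7 = 17.
Best is Altair and Mira with total return 23.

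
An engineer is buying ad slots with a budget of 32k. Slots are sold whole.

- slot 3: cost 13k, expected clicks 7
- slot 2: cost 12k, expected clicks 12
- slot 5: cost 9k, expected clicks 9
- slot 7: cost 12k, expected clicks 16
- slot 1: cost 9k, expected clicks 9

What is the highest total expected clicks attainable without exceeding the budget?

34

Allowing fractional choices, the relaxed optimum would be about 36.0, but ad slots are indivisible.
slot 2 + slot 5 + slot 1: cost 12 + 9 + 9 = 30 ≤ 32, expected clicks 12 + 9 + 9 = 30.
slot 5 + slot 7 + slot 1: cost 9 + 12 + 9 = 30 ≤ 32, expected clicks 9 + 16 + 9 = 34.
Best is slot 5, slot 7, and slot 1 with total expected clicks 34.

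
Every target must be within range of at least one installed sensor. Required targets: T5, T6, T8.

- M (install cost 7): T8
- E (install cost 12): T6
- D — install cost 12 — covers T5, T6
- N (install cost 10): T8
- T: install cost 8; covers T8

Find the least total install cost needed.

Choose M and D: together they cover T5, T6, T8 — every target.
Total install cost: 7 + 12 = 19.
No cover costs less than 19.

19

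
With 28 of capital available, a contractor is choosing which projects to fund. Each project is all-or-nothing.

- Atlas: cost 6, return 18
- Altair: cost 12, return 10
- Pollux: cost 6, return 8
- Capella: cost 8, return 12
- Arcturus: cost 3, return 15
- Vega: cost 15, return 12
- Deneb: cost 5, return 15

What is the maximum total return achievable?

68

Atlas + Capella + Arcturus + Deneb: cost 6 + 8 + 3 + 5 = 22 ≤ 28, return 18 + 12 + 15 + 15 = 60.
Atlas + Pollux + Capella + Arcturus + Deneb: cost 6 + 6 + 8 + 3 + 5 = 28 ≤ 28, return 18 + 8 + 12 + 15 + 15 = 68.
Atlas + Altair + Arcturus + Deneb: cost 6 + 12 + 3 + 5 = 26 ≤ 28, return 18 + 10 + 15 + 15 = 58.
Best is Atlas, Pollux, Capella, Arcturus, and Deneb with total return 68.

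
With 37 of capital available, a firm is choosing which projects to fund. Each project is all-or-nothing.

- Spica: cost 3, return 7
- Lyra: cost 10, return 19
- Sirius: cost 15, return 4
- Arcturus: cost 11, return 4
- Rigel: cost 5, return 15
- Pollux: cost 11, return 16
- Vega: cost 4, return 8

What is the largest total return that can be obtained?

65

Treat it as a binary knapsack problem.
Allowing fractional choices, the relaxed optimum would be about 66.5, but projects are indivisible.
Spica + Lyra + Rigel + Pollux + Vega: cost 3 + 10 + 5 + 11 + 4 = 33 ≤ 37, return 7 + 19 + 15 + 16 + 8 = 65.
Lyra + Rigel + Pollux + Vega: cost 10 + 5 + 11 + 4 = 30 ≤ 37, return 19 + 15 + 16 + 8 = 58.
Spica + Lyra + Rigel + Pollux: cost 3 + 10 + 5 + 11 = 29 ≤ 37, return 7 + 19 + 15 + 16 = 57.
Best is Spica, Lyra, Rigel, Pollux, and Vega with total return 65.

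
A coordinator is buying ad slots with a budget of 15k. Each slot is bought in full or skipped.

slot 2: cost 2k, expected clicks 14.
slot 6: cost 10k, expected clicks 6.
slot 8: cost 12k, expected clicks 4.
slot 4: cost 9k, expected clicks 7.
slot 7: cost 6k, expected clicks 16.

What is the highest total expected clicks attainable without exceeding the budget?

30

Allowing fractional choices, the relaxed optimum would be about 35.4, but ad slots are indivisible.
slot 2 + slot 4: cost 2 + 9 = 11 ≤ 15, expected clicks 14 + 7 = 21.
slot 2 + slot 7: cost 2 + 6 = 8 ≤ 15, expected clicks 14 + 16 = 30.
slot 4 + slot 7: cost 9 + 6 = 15 ≤ 15, expected clicks 7 + 16 = 23.
Best is slot 2 and slot 7 with total expected clicks 30.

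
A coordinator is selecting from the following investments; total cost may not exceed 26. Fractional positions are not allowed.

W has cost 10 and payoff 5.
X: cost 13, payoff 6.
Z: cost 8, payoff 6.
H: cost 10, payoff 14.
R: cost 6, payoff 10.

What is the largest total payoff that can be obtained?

30

Treat it as a binary knapsack problem.
Allowing fractional choices, the relaxed optimum would be about 31.0, but investments are indivisible.
Z + H + R: cost 8 + 10 + 6 = 24 ≤ 26, payoff 6 + 14 + 10 = 30.
W + H + R: cost 10 + 10 + 6 = 26 ≤ 26, payoff 5 + 14 + 10 = 29.
Best is Z, H, and R with total payoff 30.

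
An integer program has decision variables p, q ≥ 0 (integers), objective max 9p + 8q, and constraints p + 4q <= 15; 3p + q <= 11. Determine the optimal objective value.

(p,q)=(3,2) is feasible, giving 43.
(p,q)=(2,3) is feasible, giving 42.
The best lattice point is (3,2), giving 43.

43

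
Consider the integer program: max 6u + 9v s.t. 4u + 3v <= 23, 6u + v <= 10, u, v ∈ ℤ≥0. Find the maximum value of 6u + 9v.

The continuous relaxation peaks at (0, 7.67) with value 69.00; rounding to a feasible lattice point costs some objective.
(u,v)=(0,7): 4·0+3·7=21≤23, 6·0+1·7=7≤10, objective 63.
(u,v)=(0,6): 4·0+3·6=18≤23, 6·0+1·6=6≤10, objective 54.
No feasible integer point exceeds 63.

63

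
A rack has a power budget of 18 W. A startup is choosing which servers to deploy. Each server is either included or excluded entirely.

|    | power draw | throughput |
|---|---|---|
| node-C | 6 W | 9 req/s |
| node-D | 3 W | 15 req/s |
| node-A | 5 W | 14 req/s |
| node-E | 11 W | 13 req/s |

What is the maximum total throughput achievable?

38

Allowing fractional choices, the relaxed optimum would be about 42.7, but servers are indivisible.
node-C + node-D + node-A: power draw 6 + 3 + 5 = 14 ≤ 18, throughput 9 + 15 + 14 = 38.
node-D + node-E: power draw 3 + 11 = 14 ≤ 18, throughput 15 + 13 = 28.
node-D + node-A: power draw 3 + 5 = 8 ≤ 18, throughput 15 + 14 = 29.
Best is node-C, node-D, and node-A with total throughput 38.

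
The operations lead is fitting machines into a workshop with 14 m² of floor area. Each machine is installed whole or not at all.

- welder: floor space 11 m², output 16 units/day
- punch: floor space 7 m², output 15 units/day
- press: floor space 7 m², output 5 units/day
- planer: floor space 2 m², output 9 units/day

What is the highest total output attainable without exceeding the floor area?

25

This is a 0-1 knapsack instance.
Allowing fractional choices, the relaxed optimum would be about 31.3, but machines are indivisible.
welder + planer: floor space 11 + 2 = 13 ≤ 14, output 16 + 9 = 25.
punch + planer: floor space 7 + 2 = 9 ≤ 14, output 15 + 9 = 24.
Best is welder and planer with total output 25.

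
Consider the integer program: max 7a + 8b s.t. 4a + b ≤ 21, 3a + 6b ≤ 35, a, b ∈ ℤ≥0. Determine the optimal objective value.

Relaxing integrality, the LP optimum is 59.67 at (a,b) = (4.33, 3.67), which is not an integer point.
(a,b)=(3,4): 4·3+1·4=16≤21, 3·3+6·4=33≤35, objective 53.
(a,b)=(4,3): 4·4+1·3=19≤21, 3·4+6·3=30≤35, objective 52.
The best lattice point is (3,4), giving 53.

53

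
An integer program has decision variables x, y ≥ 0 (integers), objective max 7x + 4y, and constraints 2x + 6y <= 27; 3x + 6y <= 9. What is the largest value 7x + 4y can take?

21

(x,y)=(3,0): 2·3+6·0=6≤27, 3·3+6·0=9≤9, objective 21.
(x,y)=(2,0): 2·2+6·0=4≤27, 3·2+6·0=6≤9, objective 14.
The best lattice point is (3,0), giving 21.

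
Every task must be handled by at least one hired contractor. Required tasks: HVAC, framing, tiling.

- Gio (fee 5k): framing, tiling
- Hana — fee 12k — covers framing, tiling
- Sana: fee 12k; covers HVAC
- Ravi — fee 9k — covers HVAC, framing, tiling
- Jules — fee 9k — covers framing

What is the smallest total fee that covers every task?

9

The greedy cost-per-new-task heuristic would pick Gio and Ravi for 14, but a cheaper cover exists.
Ravi alone covers HVAC, framing, tiling — every task.
Total fee: 9.
No cover costs less than 9.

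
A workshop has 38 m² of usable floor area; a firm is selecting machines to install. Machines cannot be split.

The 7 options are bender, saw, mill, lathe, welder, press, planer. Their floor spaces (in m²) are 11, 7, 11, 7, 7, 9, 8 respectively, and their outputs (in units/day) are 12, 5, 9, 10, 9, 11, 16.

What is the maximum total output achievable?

51

Allowing fractional choices, the relaxed optimum would be about 53.6, but machines are indivisible.
bender + welder + press + planer: floor space 11 + 7 + 9 + 8 = 35 ≤ 38, output 12 + 9 + 11 + 16 = 48.
saw + lathe + welder + press + planer: floor space 7 + 7 + 7 + 9 + 8 = 38 ≤ 38, output 5 + 10 + 9 + 11 + 16 = 51.
bender + lathe + press + planer: floor space 11 + 7 + 9 + 8 = 35 ≤ 38, output 12 + 10 + 11 + 16 = 49.
Best is saw, lathe, welder, press, and planer with total output 51.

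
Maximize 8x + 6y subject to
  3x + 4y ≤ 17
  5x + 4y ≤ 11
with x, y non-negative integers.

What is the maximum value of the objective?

16

Relaxing integrality, the LP optimum is 17.60 at (x,y) = (2.2, 0), which is not an integer point.
(x,y)=(2,0): 3·2+4·0=6≤17, 5·2+4·0=10≤11, objective 16.
(x,y)=(1,1): 3·1+4·1=7≤17, 5·1+4·1=9≤11, objective 14.
(x,y)=(1,0): 3·1+4·0=3≤17, 5·1+4·0=5≤11, objective 8.
The best lattice point is (2,0), giving 16.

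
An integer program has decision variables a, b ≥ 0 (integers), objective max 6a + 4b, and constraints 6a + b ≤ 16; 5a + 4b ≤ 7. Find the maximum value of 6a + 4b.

6

Relaxing integrality, the LP optimum is 8.40 at (a,b) = (1.4, 0), which is not an integer point.
(a,b)=(1,0): 6·1+1·0=6≤16, 5·1+4·0=5≤7, objective 6.
(a,b)=(0,1): 6·0+1·1=1≤16, 5·0+4·1=4≤7, objective 4.
(a,b)=(0,0): 6·0+1·0=0≤16, 5·0+4·0=0≤7, objective 0.
The best lattice point is (1,0), giving 6.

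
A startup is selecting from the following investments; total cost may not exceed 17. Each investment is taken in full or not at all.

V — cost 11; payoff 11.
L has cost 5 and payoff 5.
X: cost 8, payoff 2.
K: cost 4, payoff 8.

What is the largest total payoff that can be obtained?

This is a 0-1 knapsack instance.
Allowing fractional choices, the relaxed optimum would be about 21.0, but investments are indivisible.
L + X + K: cost 5 + 8 + 4 = 17 ≤ 17, payoff 5 + 2 + 8 = 15.
V + L: cost 11 + 5 = 16 ≤ 17, payoff 11 + 5 = 16.
V + K: cost 11 + 4 = 15 ≤ 17, payoff 11 + 8 = 19.
Best is V and K with total payoff 19.

19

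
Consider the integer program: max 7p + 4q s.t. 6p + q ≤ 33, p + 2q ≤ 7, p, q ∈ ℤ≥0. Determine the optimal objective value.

(p,q)=(5,1): 6·5+1·1=31≤33, 1·5+2·1=7≤7, objective 39.
(p,q)=(5,0): 6·5+1·0=30≤33, 1·5+2·0=5≤7, objective 35.
The best lattice point is (5,1), giving 39.

39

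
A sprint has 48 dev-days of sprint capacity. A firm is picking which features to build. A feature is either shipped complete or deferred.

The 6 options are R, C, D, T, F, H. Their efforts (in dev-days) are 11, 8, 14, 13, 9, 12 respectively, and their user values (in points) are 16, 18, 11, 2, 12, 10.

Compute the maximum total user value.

This is an integer program with binary decision variables.
Allowing fractional choices, the relaxed optimum would be about 62.3, but features are indivisible.
R + C + D + F: effort 11 + 8 + 14 + 9 = 42 ≤ 48, user value 16 + 18 + 11 + 12 = 57.
R + C + F + H: effort 11 + 8 + 9 + 12 = 40 ≤ 48, user value 16 + 18 + 12 + 10 = 56.
Best is R, C, D, and F with total user value 57.

57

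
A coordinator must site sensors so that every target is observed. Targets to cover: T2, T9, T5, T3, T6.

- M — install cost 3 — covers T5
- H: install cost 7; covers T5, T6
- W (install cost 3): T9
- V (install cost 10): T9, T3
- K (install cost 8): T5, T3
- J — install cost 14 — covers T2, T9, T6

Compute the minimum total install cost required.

The greedy cost-per-new-target heuristic would pick M, W, H, K, and J for 35, but a cheaper cover exists.
Choose K and J: together they cover T2, T9, T5, T3, T6 — every target.
Total install cost: 8 + 14 = 22.
No cover costs less than 22.

22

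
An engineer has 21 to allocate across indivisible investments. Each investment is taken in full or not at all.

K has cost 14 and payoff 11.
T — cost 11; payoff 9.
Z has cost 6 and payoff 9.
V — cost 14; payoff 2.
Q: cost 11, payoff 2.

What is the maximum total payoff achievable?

K + Z: cost 14 + 6 = 20 ≤ 21, payoff 11 + 9 = 20.
T + Z: cost 11 + 6 = 17 ≤ 21, payoff 9 + 9 = 18.
K: cost 14 ≤ 21, payoff 11.
Best is K and Z with total payoff 20.

20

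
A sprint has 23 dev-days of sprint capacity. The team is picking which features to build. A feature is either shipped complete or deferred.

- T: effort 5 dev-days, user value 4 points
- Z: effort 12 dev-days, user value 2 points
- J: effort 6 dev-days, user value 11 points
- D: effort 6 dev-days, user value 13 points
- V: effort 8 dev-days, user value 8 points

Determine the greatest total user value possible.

Allowing fractional choices, the relaxed optimum would be about 34.4, but features are indivisible.
J + D + V: effort 6 + 6 + 8 = 20 ≤ 23, user value 11 + 13 + 8 = 32.
T + J + D: effort 5 + 6 + 6 = 17 ≤ 23, user value 4 + 11 + 13 = 28.
Best is J, D, and V with total user value 32.

32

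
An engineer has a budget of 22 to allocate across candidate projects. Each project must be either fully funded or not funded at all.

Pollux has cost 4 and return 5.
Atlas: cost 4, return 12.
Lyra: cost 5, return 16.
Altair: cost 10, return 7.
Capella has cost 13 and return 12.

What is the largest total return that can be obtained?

40

Allowing fractional choices, the relaxed optimum would be about 41.3, but projects are indivisible.
Atlas + Lyra + Altair: cost 4 + 5 + 10 = 19 ≤ 22, return 12 + 16 + 7 = 35.
Atlas + Lyra + Capella: cost 4 + 5 + 13 = 22 ≤ 22, return 12 + 16 + 12 = 40.
Best is Atlas, Lyra, and Capella with total return 40.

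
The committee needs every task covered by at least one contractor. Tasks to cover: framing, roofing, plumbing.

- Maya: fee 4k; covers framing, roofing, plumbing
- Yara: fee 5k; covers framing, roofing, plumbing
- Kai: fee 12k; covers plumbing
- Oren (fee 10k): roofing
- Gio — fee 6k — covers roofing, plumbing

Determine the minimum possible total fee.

Maya alone covers framing, roofing, plumbing — every task.
Total fee: 4.
No cover costs less than 4.

4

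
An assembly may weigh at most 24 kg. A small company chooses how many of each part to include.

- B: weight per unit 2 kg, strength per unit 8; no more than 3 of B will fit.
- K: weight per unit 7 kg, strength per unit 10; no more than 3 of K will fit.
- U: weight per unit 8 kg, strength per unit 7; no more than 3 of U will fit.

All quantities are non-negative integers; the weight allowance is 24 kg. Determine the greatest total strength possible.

44

This is a bounded integer knapsack.
B has the best ratio (8/2); taking only B gives at most 3×8 = 24 (stopped by the supply cap of 3).
Mixing does better — 3×B and 2×K: weight 20 ≤ 24, strength 3·8 + 2·10 = 44.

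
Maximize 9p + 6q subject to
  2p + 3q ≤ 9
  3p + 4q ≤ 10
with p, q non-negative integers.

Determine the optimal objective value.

The continuous relaxation peaks at (3.33, 0) with value 30.00; rounding to a feasible lattice point costs some objective.
(p,q)=(3,0): 2·3+3·0=6≤9, 3·3+4·0=9≤10, objective 27.
(p,q)=(2,1): 2·2+3·1=7≤9, 3·2+4·1=10≤10, objective 24.
(p,q)=(2,0): 2·2+3·0=4≤9, 3·2+4·0=6≤10, objective 18.
Maximum is 27 at (p,q)=(3,0).

27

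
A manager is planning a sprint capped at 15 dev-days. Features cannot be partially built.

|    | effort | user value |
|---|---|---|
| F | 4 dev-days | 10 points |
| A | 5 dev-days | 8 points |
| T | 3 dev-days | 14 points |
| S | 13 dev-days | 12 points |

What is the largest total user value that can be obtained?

Allowing fractional choices, the relaxed optimum would be about 34.8, but features are indivisible.
F + A + T: effort 4 + 5 + 3 = 12 ≤ 15, user value 10 + 8 + 14 = 32.
F + T: effort 4 + 3 = 7 ≤ 15, user value 10 + 14 = 24.
A + T: effort 5 + 3 = 8 ≤ 15, user value 8 + 14 = 22.
Best is F, A, and T with total user value 32.

32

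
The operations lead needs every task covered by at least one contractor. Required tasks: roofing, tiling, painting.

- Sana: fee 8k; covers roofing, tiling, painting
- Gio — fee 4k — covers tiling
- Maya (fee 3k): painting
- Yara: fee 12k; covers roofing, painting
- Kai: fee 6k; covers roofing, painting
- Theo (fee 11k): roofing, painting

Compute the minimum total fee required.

This is an integer covering problem.
Sana alone covers roofing, tiling, painting — every task.
Total fee: 8.

8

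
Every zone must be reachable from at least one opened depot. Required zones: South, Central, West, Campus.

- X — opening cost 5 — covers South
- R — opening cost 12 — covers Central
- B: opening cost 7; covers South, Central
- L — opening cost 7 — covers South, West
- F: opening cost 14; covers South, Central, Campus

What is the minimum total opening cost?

21

This is an integer covering problem.
Choose L and F: together they cover South, Central, West, Campus — every zone.
Total opening cost: 7 + 14 = 21.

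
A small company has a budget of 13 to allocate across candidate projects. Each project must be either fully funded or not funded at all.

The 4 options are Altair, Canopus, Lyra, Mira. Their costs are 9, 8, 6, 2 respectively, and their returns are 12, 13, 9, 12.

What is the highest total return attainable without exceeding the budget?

This is a 0-1 knapsack instance.
Canopus + Mira: cost 8 + 2 = 10 ≤ 13, return 13 + 12 = 25.
Lyra + Mira: cost 6 + 2 = 8 ≤ 13, return 9 + 12 = 21.
Altair + Mira: cost 9 + 2 = 11 ≤ 13, return 12 + 12 = 24.
Best is Canopus and Mira with total return 25.

25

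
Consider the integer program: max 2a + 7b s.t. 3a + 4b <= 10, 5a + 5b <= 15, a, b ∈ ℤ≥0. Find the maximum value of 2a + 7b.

The continuous relaxation peaks at (0, 2.5) with value 17.50; rounding to a feasible lattice point costs some objective.
(a,b)=(0,2) is feasible, giving 14.
(a,b)=(1,1) is feasible, giving 9.
(a,b)=(0,1) is feasible, giving 7.
Maximum is 14 at (a,b)=(0,2).

14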